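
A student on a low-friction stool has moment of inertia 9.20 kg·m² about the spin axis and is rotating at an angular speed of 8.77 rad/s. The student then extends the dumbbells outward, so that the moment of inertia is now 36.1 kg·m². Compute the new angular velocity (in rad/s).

Angular momentum about the spin axis is conserved since the torque about it is zero.
ω₂ = I₁ω₁ / I₂ = (9.200)(8.77 rad/s) / (36.10) = 2.235 rad/s.

ω₂ ≈ 2.24 rad/s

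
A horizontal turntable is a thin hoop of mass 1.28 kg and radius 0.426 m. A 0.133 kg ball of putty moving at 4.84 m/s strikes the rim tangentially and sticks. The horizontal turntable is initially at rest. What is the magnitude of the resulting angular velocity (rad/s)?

The axle reaction passes through the axle and exerts no torque about it; angular momentum about the axle is conserved through the impact.
I_p = (1.28)(0.426)² = 0.2323 kg·m². Taking the sense of the ball of putty's angular momentum as positive, L_{ball} = m v R = (0.133)(4.84)(0.426) = 0.2742 kg·m²/s.
L_i = 0 + 0.2742 = 0.2742 kg·m²/s.
After sticking, I_f = I_p + m R² = 0.2323 + (0.133)(0.426)² = 0.2564 kg·m².
ω_f = L_i / I_f = 0.2742 / 0.2564 = 1.069 rad/s.

|ω_f| ≈ 1.07 rad/s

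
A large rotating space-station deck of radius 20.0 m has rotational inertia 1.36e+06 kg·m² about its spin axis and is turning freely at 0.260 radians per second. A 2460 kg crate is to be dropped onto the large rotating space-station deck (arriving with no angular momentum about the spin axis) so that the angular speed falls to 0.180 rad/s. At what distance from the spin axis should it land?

No external torque acts about the spin axis; L_before = L_after.
I_p ω_i = (I_p + m r²) ω_f ⇒ m r² = I_p(ω_i/ω_f − 1) = 1.360e+06(0.260/0.180 − 1) = 6.044e+05 kg·m².
r = √(6.044e+05/2460) = 15.68 m.

r ≈ 15.7 m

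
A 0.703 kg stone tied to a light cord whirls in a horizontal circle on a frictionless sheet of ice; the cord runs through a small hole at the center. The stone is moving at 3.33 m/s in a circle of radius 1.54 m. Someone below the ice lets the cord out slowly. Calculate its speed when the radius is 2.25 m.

Central (radial) force ⇒ zero torque about the center ⇒ m v r is constant.
v₂ = v₁ r₁ / r₂ = (3.33)(1.54) / (2.25) = 2.279 m/s.

v₂ ≈ 2.28 m/s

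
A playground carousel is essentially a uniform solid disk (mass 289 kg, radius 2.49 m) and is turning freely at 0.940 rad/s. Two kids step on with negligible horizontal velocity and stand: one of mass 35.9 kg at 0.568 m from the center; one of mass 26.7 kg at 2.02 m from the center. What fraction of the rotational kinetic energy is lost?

fraction ≈ 0.119

The added mass arrives with no angular momentum about the center, and any external torque about the center is negligible, so the system's angular momentum is conserved.
I_p = ½(289)(2.49)² = 895.9 kg·m².
Added inertia Σmr² = (35.9)(0.568)² + (26.7)(2.02)² = 120.5 kg·m²; I_f = 895.9 + 120.5 = 1016 kg·m².
ω_f = I_p ω_i / I_f = (895.9)(0.940) / 1016 = 0.8285 rad/s.
KE_i = ½(895.9)(0.9400 rad/s)² = 395.8 J; KE_f = ½(1016)(0.8285)² = 348.9 J.
Fraction lost = 0.1186.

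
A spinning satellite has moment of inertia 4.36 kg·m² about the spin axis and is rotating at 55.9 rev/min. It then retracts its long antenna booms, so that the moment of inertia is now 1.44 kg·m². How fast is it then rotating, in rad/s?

No external torque acts about the spin axis, so angular momentum is conserved.
ω₂ = I₁ω₁ / I₂ = (4.360)(55.9 rpm) / (1.440) = 169.3 rpm = 17.72 rad/s.

ω₂ ≈ 17.7 rad/s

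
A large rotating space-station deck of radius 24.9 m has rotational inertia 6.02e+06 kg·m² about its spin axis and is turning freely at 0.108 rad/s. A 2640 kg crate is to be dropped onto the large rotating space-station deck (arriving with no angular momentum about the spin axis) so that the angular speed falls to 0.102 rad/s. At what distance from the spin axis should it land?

The added mass arrives with no angular momentum about the spin axis, and any external torque about the spin axis is negligible, so the system's angular momentum is conserved.
I_p ω_i = (I_p + m r²) ω_f ⇒ m r² = I_p(ω_i/ω_f − 1) = 6.020e+06(0.108/0.102 − 1) = 3.541e+05 kg·m².
r = √(3.541e+05/2640) = 11.58 m.

r ≈ 11.6 m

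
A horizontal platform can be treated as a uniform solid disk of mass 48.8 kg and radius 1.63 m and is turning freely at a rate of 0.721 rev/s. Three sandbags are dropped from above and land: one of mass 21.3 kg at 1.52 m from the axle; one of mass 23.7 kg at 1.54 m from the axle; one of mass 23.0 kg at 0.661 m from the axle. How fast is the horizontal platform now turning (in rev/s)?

ω_f ≈ 0.259 rev/s

The added mass arrives with no angular momentum about the axle, and any external torque about the axle is negligible, so the system's angular momentum is conserved.
I_p = ½(48.8)(1.63)² = 64.83 kg·m².
Added inertia Σmr² = (21.3)(1.52)² + (23.7)(1.54)² + (23.0)(0.661)² = 115.5 kg·m²; I_f = 64.83 + 115.5 = 180.3 kg·m².
ω_f = I_p ω_i / I_f = (64.83)(0.721) / 180.3 = 0.2592 rev/s.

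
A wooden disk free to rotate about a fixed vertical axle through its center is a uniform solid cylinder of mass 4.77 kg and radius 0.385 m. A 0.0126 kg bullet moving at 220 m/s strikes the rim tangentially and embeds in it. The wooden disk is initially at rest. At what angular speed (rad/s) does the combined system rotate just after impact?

|ω_f| ≈ 3.00 rad/s

About the axle the impulsive forces during the collision are internal, so angular momentum about that axis is conserved.
I_p = ½(4.77)(0.385)² = 0.3535 kg·m². Taking the sense of the bullet's angular momentum as positive, L_{bullet} = m v R = (0.0126)(220)(0.385) = 1.067 kg·m²/s.
L_i = 0 + 1.067 = 1.067 kg·m²/s.
After sticking, I_f = I_p + m R² = 0.3535 + (0.0126)(0.385)² = 0.3554 kg·m².
ω_f = L_i / I_f = 1.067 / 0.3554 = 3.003 rad/s.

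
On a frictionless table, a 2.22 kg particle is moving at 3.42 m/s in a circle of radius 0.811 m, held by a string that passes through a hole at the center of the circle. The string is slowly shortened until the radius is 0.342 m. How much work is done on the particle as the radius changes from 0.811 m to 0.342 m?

The only horizontal force on the mass is along the cord (radial), so it exerts no torque about the hole and angular momentum m v r is conserved.
v₂ = v₁ r₁ / r₂ = (3.42)(0.811) / (0.342) = 8.110 m/s.
W = ΔKE = ½m(v₂² − v₁²) = 60.02 J.

W ≈ 60.0 J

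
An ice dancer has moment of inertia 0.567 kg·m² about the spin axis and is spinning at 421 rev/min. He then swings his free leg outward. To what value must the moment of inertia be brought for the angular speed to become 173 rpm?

I₂ ≈ 1.38 kg·m²

With no external torque about the axis, L is conserved: I₁ω₁ = I₂ω₂.
I₂ = I₁ω₁ / ω₂ = (0.567)(421) / (173) = 1.380 kg·m².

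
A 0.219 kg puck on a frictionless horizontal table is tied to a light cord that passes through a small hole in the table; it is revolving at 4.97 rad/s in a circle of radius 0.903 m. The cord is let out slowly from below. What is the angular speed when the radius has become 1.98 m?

No torque about the axis ⇒ m r₁² ω₁ = m r₂² ω₂.
ω₂ = ω₁ (r₁/r₂)² = (4.97)(0.903/1.98)² = 1.034 rad/s.

ω₂ ≈ 1.03 rad/s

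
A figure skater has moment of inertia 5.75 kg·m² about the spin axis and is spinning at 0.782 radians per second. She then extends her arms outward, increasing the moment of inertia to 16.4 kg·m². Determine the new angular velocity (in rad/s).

ω₂ ≈ 0.274 rad/s

No external torque acts about the spin axis, so angular momentum is conserved.
ω₂ = I₁ω₁ / I₂ = (5.750)(0.782 rad/s) / (16.40) = 0.2742 rad/s.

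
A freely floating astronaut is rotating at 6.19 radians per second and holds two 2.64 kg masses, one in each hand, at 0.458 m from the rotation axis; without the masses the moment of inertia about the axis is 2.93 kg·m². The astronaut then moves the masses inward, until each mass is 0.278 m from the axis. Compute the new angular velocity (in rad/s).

ω₂ ≈ 7.49 rad/s

Angular momentum about the spin axis is conserved since the torque about it is zero.
I₁ = 2.93 + 2(2.64)(0.458)² = 4.038 kg·m²; I₂ = 2.93 + 2(2.64)(0.278)² = 3.338 kg·m².
ω₂ = I₁ω₁ / I₂ = (4.038)(6.19 rad/s) / (3.338) = 7.487 rad/s.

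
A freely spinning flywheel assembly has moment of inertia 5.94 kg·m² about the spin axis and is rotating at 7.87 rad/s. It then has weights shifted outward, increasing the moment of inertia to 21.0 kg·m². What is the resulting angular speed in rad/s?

With no external torque about the axis, L is conserved: I₁ω₁ = I₂ω₂.
ω₂ = I₁ω₁ / I₂ = (5.940)(7.87 rad/s) / (21.00) = 2.226 rad/s.

ω₂ ≈ 2.23 rad/s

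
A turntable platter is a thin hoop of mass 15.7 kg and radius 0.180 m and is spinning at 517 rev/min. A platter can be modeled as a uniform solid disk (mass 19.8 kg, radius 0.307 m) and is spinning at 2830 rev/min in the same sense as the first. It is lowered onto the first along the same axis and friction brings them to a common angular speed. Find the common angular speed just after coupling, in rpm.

The coupling torques are internal; angular momentum about the shared axis is conserved.
Moments of inertia: I_A = (15.7)(0.180)² = 0.5087 kg·m²; I_B = ½(19.8)(0.307)² = 0.9331 kg·m².
Taking A's sense as positive: L = (0.5087)(517) + (0.9331)(2830) = 2904 kg·m²·rpm.
Combined I = 0.5087 + 0.9331 = 1.442 kg·m².
ω_f = L / I = 2904 / 1.442 = 2014 rpm.

|ω_f| ≈ 2010 rpm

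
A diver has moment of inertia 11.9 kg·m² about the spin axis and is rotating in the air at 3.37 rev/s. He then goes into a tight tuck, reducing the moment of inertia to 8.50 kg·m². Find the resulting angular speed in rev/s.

ω₂ ≈ 4.72 rev/s

Angular momentum about the spin axis is conserved since the torque about it is zero.
ω₂ = I₁ω₁ / I₂ = (11.90)(3.37 rev/s) / (8.500) = 4.718 rev/s.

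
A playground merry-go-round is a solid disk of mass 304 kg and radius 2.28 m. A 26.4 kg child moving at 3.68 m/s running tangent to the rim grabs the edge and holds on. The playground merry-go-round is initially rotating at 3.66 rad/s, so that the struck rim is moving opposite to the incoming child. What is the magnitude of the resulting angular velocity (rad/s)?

|ω_f| ≈ 2.88 rad/s

About the axle the impulsive forces during the collision are internal, so angular momentum about that axis is conserved.
I_p = ½(304)(2.28)² = 790.2 kg·m². Taking the sense of the child's angular momentum as positive, L_{child} = m v R = (26.4)(3.68)(2.28) = 221.5 kg·m²/s.
L_i = −I_p ω_p + m v R = −(790.2)(3.66) + 221.5 = -2670 kg·m²/s.
After sticking, I_f = I_p + m R² = 790.2 + (26.4)(2.28)² = 927.4 kg·m².
ω_f = L_i / I_f = -2670 / 927.4 = -2.880 rad/s.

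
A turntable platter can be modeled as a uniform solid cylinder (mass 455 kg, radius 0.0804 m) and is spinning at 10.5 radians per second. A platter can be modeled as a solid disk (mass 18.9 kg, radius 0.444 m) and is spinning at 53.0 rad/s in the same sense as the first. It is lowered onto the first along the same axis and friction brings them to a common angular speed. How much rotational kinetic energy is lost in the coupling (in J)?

ΔKE lost ≈ 742 J

The coupling torques are internal; angular momentum about the shared axis is conserved.
Moments of inertia: I_A = ½(455)(0.0804)² = 1.471 kg·m²; I_B = ½(18.9)(0.444)² = 1.863 kg·m².
Taking A's sense as positive: L = (1.471)(10.5) + (1.863)(53.0) = 114.2 kg·m²·rad/s.
Combined I = 1.471 + 1.863 = 3.334 kg·m².
ω_f = L / I = 114.2 / 3.334 = 34.25 rad/s.
KE_i = ½ΣIω² = 2698 J; KE_f = ½(3.334)(34.25)² = 1955 J.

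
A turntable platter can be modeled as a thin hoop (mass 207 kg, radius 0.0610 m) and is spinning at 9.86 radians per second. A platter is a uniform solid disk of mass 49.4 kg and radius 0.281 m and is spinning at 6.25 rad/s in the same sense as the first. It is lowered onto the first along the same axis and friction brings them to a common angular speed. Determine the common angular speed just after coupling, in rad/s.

The coupling torques are internal; angular momentum about the shared axis is conserved.
Moments of inertia: I_A = (207)(0.0610)² = 0.7702 kg·m²; I_B = ½(49.4)(0.281)² = 1.950 kg·m².
Taking A's sense as positive: L = (0.7702)(9.86) + (1.950)(6.25) = 19.78 kg·m²·rad/s.
Combined I = 0.7702 + 1.950 = 2.721 kg·m².
ω_f = L / I = 19.78 / 2.721 = 7.272 rad/s.

|ω_f| ≈ 7.27 rad/s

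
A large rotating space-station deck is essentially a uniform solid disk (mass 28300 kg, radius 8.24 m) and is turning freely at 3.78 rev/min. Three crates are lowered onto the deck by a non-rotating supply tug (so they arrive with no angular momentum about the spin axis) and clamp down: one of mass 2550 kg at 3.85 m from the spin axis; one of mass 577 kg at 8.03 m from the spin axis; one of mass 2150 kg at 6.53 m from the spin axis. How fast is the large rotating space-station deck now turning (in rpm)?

ω_f ≈ 3.22 rpm

No external torque acts about the spin axis; L_before = L_after.
I_p = ½(28300)(8.24)² = 9.608e+05 kg·m².
Added inertia Σmr² = (2550)(3.85)² + (577)(8.03)² + (2150)(6.53)² = 1.667e+05 kg·m²; I_f = 9.608e+05 + 1.667e+05 = 1.127e+06 kg·m².
ω_f = I_p ω_i / I_f = (9.608e+05)(3.78) / 1.127e+06 = 3.221 rpm.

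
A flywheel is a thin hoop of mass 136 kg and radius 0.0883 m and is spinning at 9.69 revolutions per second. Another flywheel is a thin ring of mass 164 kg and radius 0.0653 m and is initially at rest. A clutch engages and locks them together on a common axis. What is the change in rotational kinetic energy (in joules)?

ΔKE ≈ -781 J

The coupling torques are internal; angular momentum about the shared axis is conserved.
Moments of inertia: I_A = (136)(0.0883)² = 1.060 kg·m²; I_B = (164)(0.0653)² = 0.6993 kg·m².
Taking A's sense as positive: L = (1.060)(9.69) = 10.28 kg·m²·rev/s.
Combined I = 1.060 + 0.6993 = 1.760 kg·m².
ω_f = L / I = 10.28 / 1.760 = 5.839 rev/s.
KE_i = ½ΣIω² = 1965 J; KE_f = ½(1.760)(36.69)² = 1184 J.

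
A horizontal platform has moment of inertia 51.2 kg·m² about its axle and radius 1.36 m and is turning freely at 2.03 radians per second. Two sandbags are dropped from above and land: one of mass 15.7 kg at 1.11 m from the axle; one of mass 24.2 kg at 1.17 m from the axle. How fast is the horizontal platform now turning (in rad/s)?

ω_f ≈ 1.00 rad/s

The added mass arrives with no angular momentum about the axle, and any external torque about the axle is negligible, so the system's angular momentum is conserved.
Added inertia Σmr² = (15.7)(1.11)² + (24.2)(1.17)² = 52.47 kg·m²; I_f = 51.20 + 52.47 = 103.7 kg·m².
ω_f = I_p ω_i / I_f = (51.20)(2.03) / 103.7 = 1.003 rad/s.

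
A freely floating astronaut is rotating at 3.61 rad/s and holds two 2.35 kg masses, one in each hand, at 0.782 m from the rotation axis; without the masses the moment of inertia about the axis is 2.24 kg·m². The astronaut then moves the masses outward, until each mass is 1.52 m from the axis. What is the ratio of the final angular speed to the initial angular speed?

ω₂/ω₁ ≈ 0.390

No external torque acts about the spin axis, so angular momentum is conserved.
I₁ = 2.24 + 2(2.35)(0.782)² = 5.114 kg·m²; I₂ = 2.24 + 2(2.35)(1.52)² = 13.10 kg·m².
ω₂/ω₁ = I₁/I₂ = 5.114 / 13.10 = 0.3904.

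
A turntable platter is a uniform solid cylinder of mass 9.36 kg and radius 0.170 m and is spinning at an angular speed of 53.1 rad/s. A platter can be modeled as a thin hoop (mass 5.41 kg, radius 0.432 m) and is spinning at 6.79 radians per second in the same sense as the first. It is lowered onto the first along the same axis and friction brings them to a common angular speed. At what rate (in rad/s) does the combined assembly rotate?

|ω_f| ≈ 12.3 rad/s

The coupling torques are internal; angular momentum about the shared axis is conserved.
Moments of inertia: I_A = ½(9.36)(0.170)² = 0.1353 kg·m²; I_B = (5.41)(0.432)² = 1.010 kg·m².
Taking A's sense as positive: L = (0.1353)(53.1) + (1.010)(6.79) = 14.04 kg·m²·rad/s.
Combined I = 0.1353 + 1.010 = 1.145 kg·m².
ω_f = L / I = 14.04 / 1.145 = 12.26 rad/s.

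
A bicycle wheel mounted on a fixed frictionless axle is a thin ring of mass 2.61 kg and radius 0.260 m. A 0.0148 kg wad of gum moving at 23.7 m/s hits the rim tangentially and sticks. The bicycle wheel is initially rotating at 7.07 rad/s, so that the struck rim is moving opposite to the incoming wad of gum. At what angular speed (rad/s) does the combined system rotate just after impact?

About the axle the impulsive forces during the collision are internal, so angular momentum about that axis is conserved.
I_p = (2.61)(0.260)² = 0.1764 kg·m². Taking the sense of the wad of gum's angular momentum as positive, L_{wad} = m v R = (0.0148)(23.7)(0.260) = 0.09120 kg·m²/s.
L_i = −I_p ω_p + m v R = −(0.1764)(7.07) + 0.09120 = -1.156 kg·m²/s.
After sticking, I_f = I_p + m R² = 0.1764 + (0.0148)(0.260)² = 0.1774 kg·m².
ω_f = L_i / I_f = -1.156 / 0.1774 = -6.516 rad/s.

|ω_f| ≈ 6.52 rad/s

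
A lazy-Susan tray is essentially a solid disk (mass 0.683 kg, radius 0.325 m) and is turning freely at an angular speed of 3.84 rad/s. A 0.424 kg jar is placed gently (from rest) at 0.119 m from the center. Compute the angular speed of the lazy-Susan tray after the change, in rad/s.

ω_f ≈ 3.29 rad/s

No external torque acts about the center; L_before = L_after.
I_p = ½(0.683)(0.325)² = 0.03607 kg·m².
Added inertia Σmr² = (0.424)(0.119)² = 0.006004 kg·m²; I_f = 0.03607 + 0.006004 = 0.04208 kg·m².
ω_f = I_p ω_i / I_f = (0.03607)(3.84) / 0.04208 = 3.292 rad/s.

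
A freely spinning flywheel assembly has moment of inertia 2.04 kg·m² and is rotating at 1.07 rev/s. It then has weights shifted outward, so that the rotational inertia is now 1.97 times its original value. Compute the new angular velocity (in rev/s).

ω₂ ≈ 0.543 rev/s

No external torque acts about the spin axis, so angular momentum is conserved.
I₂ = 1.97 × 2.04 = 4.019 kg·m².
ω₂ = I₁ω₁ / I₂ = (2.040)(1.07 rev/s) / (4.019) = 0.5431 rev/s.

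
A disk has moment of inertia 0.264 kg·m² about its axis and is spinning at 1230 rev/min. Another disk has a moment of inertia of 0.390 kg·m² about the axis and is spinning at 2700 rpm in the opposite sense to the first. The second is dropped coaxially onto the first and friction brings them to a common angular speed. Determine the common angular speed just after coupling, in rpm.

The coupling torques are internal; angular momentum about the shared axis is conserved.
Taking A's sense as positive: L = (0.2640)(1230) − (0.3900)(2700) = -728.3 kg·m²·rpm.
Combined I = 0.2640 + 0.3900 = 0.6540 kg·m².
ω_f = L / I = -728.3 / 0.6540 = -1114 rpm.

|ω_f| ≈ 1110 rpm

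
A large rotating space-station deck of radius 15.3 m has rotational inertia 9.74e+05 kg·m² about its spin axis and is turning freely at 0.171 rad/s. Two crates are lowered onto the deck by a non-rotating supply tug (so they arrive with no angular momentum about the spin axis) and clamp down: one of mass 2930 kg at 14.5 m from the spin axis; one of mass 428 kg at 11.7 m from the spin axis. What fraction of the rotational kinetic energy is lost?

No external torque acts about the spin axis; L_before = L_after.
Added inertia Σmr² = (2930)(14.5)² + (428)(11.7)² = 6.746e+05 kg·m²; I_f = 9.740e+05 + 6.746e+05 = 1.649e+06 kg·m².
ω_f = I_p ω_i / I_f = (9.740e+05)(0.171) / 1.649e+06 = 0.1010 rad/s.
KE_i = ½(9.740e+05)(0.1710 rad/s)² = 14240 J; KE_f = ½(1.649e+06)(0.1010)² = 8413 J.
Fraction lost = 0.4092.

fraction ≈ 0.409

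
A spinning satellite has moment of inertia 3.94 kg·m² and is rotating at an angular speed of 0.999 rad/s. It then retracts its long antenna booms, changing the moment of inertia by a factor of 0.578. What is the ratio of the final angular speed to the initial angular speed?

ω₂/ω₁ ≈ 1.73

With no external torque about the axis, L is conserved: I₁ω₁ = I₂ω₂.
I₂ = 0.578 × 3.94 = 2.277 kg·m².
ω₂/ω₁ = I₁/I₂ = 3.940 / 2.277 = 1.730.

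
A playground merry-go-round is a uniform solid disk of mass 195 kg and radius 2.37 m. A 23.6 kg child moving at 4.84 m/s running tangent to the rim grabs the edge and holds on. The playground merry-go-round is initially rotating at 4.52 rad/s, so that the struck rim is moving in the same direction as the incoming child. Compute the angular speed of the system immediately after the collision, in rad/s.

About the axle the impulsive forces during the collision are internal, so angular momentum about that axis is conserved.
I_p = ½(195)(2.37)² = 547.6 kg·m². Taking the sense of the child's angular momentum as positive, L_{child} = m v R = (23.6)(4.84)(2.37) = 270.7 kg·m²/s.
L_i = +I_p ω_p + m v R = +(547.6)(4.52) + 270.7 = 2746 kg·m²/s.
After sticking, I_f = I_p + m R² = 547.6 + (23.6)(2.37)² = 680.2 kg·m².
ω_f = L_i / I_f = 2746 / 680.2 = 4.037 rad/s.

|ω_f| ≈ 4.04 rad/s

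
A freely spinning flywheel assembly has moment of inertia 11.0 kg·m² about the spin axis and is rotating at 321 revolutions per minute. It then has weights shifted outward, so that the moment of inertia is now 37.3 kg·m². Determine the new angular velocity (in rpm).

ω₂ ≈ 94.7 rpm

With no external torque about the axis, L is conserved: I₁ω₁ = I₂ω₂.
ω₂ = I₁ω₁ / I₂ = (11.00)(321 rpm) / (37.30) = 94.66 rpm.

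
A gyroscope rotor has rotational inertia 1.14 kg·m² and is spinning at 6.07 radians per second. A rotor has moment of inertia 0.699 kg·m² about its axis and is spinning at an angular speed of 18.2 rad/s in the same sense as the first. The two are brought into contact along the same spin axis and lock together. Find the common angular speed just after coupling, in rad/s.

|ω_f| ≈ 10.7 rad/s

The coupling torques are internal; angular momentum about the shared axis is conserved.
Taking A's sense as positive: L = (1.140)(6.07) + (0.6990)(18.2) = 19.64 kg·m²·rad/s.
Combined I = 1.140 + 0.6990 = 1.839 kg·m².
ω_f = L / I = 19.64 / 1.839 = 10.68 rad/s.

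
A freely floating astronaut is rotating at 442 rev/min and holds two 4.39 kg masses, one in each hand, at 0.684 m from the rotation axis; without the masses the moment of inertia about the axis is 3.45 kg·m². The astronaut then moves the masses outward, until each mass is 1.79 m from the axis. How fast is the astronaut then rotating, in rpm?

Angular momentum about the spin axis is conserved since the torque about it is zero.
I₁ = 3.45 + 2(4.39)(0.684)² = 7.558 kg·m²; I₂ = 3.45 + 2(4.39)(1.79)² = 31.58 kg·m².
ω₂ = I₁ω₁ / I₂ = (7.558)(442 rpm) / (31.58) = 105.8 rpm.

ω₂ ≈ 106 rpm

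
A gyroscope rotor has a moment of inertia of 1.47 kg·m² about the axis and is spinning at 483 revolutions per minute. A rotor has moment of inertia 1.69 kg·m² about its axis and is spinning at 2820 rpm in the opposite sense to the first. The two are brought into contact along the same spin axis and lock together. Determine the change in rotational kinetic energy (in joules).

ΔKE ≈ -47000 J

The coupling torques are internal; angular momentum about the shared axis is conserved.
Taking A's sense as positive: L = (1.470)(483) − (1.690)(2820) = -4056 kg·m²·rpm.
Combined I = 1.470 + 1.690 = 3.160 kg·m².
ω_f = L / I = -4056 / 3.160 = -1283 rpm.
KE_i = ½ΣIω² = 75570 J; KE_f = ½(3.160)(134.4)² = 28540 J.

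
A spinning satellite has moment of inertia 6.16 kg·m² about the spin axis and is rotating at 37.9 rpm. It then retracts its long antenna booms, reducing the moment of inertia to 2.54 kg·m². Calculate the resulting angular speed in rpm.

ω₂ ≈ 91.9 rpm

With no external torque about the axis, L is conserved: I₁ω₁ = I₂ω₂.
ω₂ = I₁ω₁ / I₂ = (6.160)(37.9 rpm) / (2.540) = 91.91 rpm.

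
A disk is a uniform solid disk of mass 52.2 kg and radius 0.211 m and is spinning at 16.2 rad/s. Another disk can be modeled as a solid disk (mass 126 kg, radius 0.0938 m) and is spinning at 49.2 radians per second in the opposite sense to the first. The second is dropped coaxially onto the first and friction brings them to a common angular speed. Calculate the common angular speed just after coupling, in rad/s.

The coupling torques are internal; angular momentum about the shared axis is conserved.
Moments of inertia: I_A = ½(52.2)(0.211)² = 1.162 kg·m²; I_B = ½(126)(0.0938)² = 0.5543 kg·m².
Taking A's sense as positive: L = (1.162)(16.2) − (0.5543)(49.2) = -8.447 kg·m²·rad/s.
Combined I = 1.162 + 0.5543 = 1.716 kg·m².
ω_f = L / I = -8.447 / 1.716 = -4.922 rad/s.

|ω_f| ≈ 4.92 rad/s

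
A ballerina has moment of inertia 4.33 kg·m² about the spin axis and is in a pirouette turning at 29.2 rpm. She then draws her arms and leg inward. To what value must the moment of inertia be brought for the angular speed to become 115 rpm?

I₂ ≈ 1.10 kg·m²

With no external torque about the axis, L is conserved: I₁ω₁ = I₂ω₂.
I₂ = I₁ω₁ / ω₂ = (4.33)(29.2) / (115) = 1.099 kg·m².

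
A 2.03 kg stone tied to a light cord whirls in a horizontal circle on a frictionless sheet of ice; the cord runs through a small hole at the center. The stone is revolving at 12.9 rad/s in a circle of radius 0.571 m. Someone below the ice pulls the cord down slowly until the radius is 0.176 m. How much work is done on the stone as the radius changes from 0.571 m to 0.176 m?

No torque about the axis ⇒ m r₁² ω₁ = m r₂² ω₂.
ω₂ = ω₁ (r₁/r₂)² = (12.9)(0.571/0.176)² = 135.8 rad/s.
W = ΔKE = ½m(v₂² − v₁²) = 524.6 J.

W ≈ 525 J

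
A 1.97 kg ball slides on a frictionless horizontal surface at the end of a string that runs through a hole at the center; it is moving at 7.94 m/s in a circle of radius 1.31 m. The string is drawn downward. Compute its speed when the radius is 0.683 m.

v₂ ≈ 15.2 m/s

The only horizontal force on the mass is along the cord (radial), so it exerts no torque about the hole and angular momentum m v r is conserved.
v₂ = v₁ r₁ / r₂ = (7.94)(1.31) / (0.683) = 15.23 m/s.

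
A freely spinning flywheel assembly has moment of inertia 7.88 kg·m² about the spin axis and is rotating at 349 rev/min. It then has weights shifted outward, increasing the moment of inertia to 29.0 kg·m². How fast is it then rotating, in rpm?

With no external torque about the axis, L is conserved: I₁ω₁ = I₂ω₂.
ω₂ = I₁ω₁ / I₂ = (7.880)(349 rpm) / (29.00) = 94.83 rpm.

ω₂ ≈ 94.8 rpm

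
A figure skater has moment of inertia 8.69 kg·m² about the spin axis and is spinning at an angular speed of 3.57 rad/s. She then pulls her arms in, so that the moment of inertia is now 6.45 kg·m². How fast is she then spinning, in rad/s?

ω₂ ≈ 4.81 rad/s

Angular momentum about the spin axis is conserved since the torque about it is zero.
ω₂ = I₁ω₁ / I₂ = (8.690)(3.57 rad/s) / (6.450) = 4.810 rad/s.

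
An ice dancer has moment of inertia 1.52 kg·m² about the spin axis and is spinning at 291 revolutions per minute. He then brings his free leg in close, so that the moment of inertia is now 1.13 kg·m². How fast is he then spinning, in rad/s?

ω₂ ≈ 41.0 rad/s

With no external torque about the axis, L is conserved: I₁ω₁ = I₂ω₂.
ω₂ = I₁ω₁ / I₂ = (1.520)(291 rpm) / (1.130) = 391.4 rpm = 40.99 rad/s.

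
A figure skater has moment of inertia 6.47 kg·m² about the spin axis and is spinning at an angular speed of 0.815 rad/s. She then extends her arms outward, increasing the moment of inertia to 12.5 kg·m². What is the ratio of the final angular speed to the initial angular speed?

ω₂/ω₁ ≈ 0.518

With no external torque about the axis, L is conserved: I₁ω₁ = I₂ω₂.
ω₂/ω₁ = I₁/I₂ = 6.470 / 12.50 = 0.5176.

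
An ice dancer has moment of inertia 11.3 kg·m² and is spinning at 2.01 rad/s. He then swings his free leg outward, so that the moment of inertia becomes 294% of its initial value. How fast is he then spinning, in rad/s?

Angular momentum about the spin axis is conserved since the torque about it is zero.
I₂ = 2.94 × 11.3 = 33.22 kg·m².
ω₂ = I₁ω₁ / I₂ = (11.30)(2.01 rad/s) / (33.22) = 0.6837 rad/s.

ω₂ ≈ 0.684 rad/s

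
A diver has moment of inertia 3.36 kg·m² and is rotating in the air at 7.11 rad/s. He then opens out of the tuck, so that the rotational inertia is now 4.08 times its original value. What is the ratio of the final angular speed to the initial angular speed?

Angular momentum about the spin axis is conserved since the torque about it is zero.
I₂ = 4.08 × 3.36 = 13.71 kg·m².
ω₂/ω₁ = I₁/I₂ = 3.360 / 13.71 = 0.2451.

ω₂/ω₁ ≈ 0.245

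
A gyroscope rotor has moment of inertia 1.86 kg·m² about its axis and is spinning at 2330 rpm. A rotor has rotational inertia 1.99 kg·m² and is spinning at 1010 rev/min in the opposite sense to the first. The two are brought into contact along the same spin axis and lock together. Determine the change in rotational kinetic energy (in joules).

No external torque acts about the common axis, so total angular momentum is conserved.
Taking A's sense as positive: L = (1.860)(2330) − (1.990)(1010) = 2324 kg·m²·rpm.
Combined I = 1.860 + 1.990 = 3.850 kg·m².
ω_f = L / I = 2324 / 3.850 = 603.6 rpm.
KE_i = ½ΣIω² = 66500 J; KE_f = ½(3.850)(63.21)² = 7691 J.

ΔKE ≈ -58800 J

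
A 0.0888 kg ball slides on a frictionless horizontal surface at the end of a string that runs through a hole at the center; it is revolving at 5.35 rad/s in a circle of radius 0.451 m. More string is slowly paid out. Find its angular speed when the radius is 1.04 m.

ω₂ ≈ 1.01 rad/s

The constraining force is radial, so m r² ω about the center is conserved.
ω₂ = ω₁ (r₁/r₂)² = (5.35)(0.451/1.04)² = 1.006 rad/s.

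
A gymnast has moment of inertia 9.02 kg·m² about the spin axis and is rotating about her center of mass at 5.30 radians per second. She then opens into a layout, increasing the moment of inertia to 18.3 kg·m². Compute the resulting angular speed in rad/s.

ω₂ ≈ 2.61 rad/s

No external torque acts about the spin axis, so angular momentum is conserved.
ω₂ = I₁ω₁ / I₂ = (9.020)(5.30 rad/s) / (18.30) = 2.612 rad/s.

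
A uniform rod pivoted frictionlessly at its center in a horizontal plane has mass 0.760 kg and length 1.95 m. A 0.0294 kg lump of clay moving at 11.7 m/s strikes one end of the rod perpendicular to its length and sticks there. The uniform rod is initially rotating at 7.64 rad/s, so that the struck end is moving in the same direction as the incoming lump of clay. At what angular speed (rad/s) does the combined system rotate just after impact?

The axle reaction passes through the pivot and exerts no torque about it; angular momentum about the pivot is conserved through the impact.
I_p = (1/12)(0.760)(1.95)² = 0.2408 kg·m². Taking the sense of the lump of clay's angular momentum as positive, L_{lump} = m v R = (0.0294)(11.7)(1.95/2) = 0.3354 kg·m²/s.
L_i = +I_p ω_p + m v R = +(0.2408)(7.64) + 0.3354 = 2.175 kg·m²/s.
After sticking, I_f = I_p + m R² = 0.2408 + (0.0294)(1.95/2)² = 0.2688 kg·m².
ω_f = L_i / I_f = 2.175 / 0.2688 = 8.093 rad/s.

|ω_f| ≈ 8.09 rad/s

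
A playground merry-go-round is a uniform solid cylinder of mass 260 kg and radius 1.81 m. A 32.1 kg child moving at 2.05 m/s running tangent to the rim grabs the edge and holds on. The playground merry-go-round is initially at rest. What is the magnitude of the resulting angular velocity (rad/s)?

About the axle the impulsive forces during the collision are internal, so angular momentum about that axis is conserved.
I_p = ½(260)(1.81)² = 425.9 kg·m². Taking the sense of the child's angular momentum as positive, L_{child} = m v R = (32.1)(2.05)(1.81) = 119.1 kg·m²/s.
L_i = 0 + 119.1 = 119.1 kg·m²/s.
After sticking, I_f = I_p + m R² = 425.9 + (32.1)(1.81)² = 531.1 kg·m².
ω_f = L_i / I_f = 119.1 / 531.1 = 0.2243 rad/s.

|ω_f| ≈ 0.224 rad/s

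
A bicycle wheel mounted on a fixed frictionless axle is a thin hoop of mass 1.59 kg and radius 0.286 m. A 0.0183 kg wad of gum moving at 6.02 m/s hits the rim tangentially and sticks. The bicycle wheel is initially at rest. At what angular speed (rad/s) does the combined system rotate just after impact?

About the axle the impulsive forces during the collision are internal, so angular momentum about that axis is conserved.
I_p = (1.59)(0.286)² = 0.1301 kg·m². Taking the sense of the wad of gum's angular momentum as positive, L_{wad} = m v R = (0.0183)(6.02)(0.286) = 0.03151 kg·m²/s.
L_i = 0 + 0.03151 = 0.03151 kg·m²/s.
After sticking, I_f = I_p + m R² = 0.1301 + (0.0183)(0.286)² = 0.1316 kg·m².
ω_f = L_i / I_f = 0.03151 / 0.1316 = 0.2395 rad/s.

|ω_f| ≈ 0.240 rad/s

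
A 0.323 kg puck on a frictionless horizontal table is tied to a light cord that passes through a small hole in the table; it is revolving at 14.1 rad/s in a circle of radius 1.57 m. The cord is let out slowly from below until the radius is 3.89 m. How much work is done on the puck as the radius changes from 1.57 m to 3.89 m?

No torque about the axis ⇒ m r₁² ω₁ = m r₂² ω₂.
ω₂ = ω₁ (r₁/r₂)² = (14.1)(1.57/3.89)² = 2.297 rad/s.
W = ΔKE = ½m(v₂² − v₁²) = -66.25 J.

W ≈ -66.3 J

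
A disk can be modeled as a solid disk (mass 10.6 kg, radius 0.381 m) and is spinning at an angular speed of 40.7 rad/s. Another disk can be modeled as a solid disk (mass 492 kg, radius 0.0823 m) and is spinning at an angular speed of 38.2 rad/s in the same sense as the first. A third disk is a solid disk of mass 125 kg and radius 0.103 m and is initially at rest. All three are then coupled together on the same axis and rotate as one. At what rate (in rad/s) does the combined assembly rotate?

The coupling torques are internal; angular momentum about the shared axis is conserved.
Moments of inertia: I_A = ½(10.6)(0.381)² = 0.7694 kg·m²; I_B = ½(492)(0.0823)² = 1.666 kg·m²; I_C = ½(125)(0.103)² = 0.6631 kg·m².
Taking A's sense as positive: L = (0.7694)(40.7) + (1.666)(38.2) = 94.96 kg·m²·rad/s.
Combined I = 0.7694 + 1.666 + 0.6631 = 3.099 kg·m².
ω_f = L / I = 94.96 / 3.099 = 30.65 rad/s.

|ω_f| ≈ 30.6 rad/s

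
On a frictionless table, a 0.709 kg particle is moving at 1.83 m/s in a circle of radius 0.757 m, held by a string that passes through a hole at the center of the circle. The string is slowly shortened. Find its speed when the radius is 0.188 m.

Central (radial) force ⇒ zero torque about the center ⇒ m v r is constant.
v₂ = v₁ r₁ / r₂ = (1.83)(0.757) / (0.188) = 7.369 m/s.

v₂ ≈ 7.37 m/s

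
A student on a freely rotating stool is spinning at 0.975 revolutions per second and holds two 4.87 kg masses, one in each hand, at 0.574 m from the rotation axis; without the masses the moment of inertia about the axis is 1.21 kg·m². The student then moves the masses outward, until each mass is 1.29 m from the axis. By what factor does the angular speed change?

ω₂/ω₁ ≈ 0.254

Angular momentum about the spin axis is conserved since the torque about it is zero.
I₁ = 1.21 + 2(4.87)(0.574)² = 4.419 kg·m²; I₂ = 1.21 + 2(4.87)(1.29)² = 17.42 kg·m².
ω₂/ω₁ = I₁/I₂ = 4.419 / 17.42 = 0.2537.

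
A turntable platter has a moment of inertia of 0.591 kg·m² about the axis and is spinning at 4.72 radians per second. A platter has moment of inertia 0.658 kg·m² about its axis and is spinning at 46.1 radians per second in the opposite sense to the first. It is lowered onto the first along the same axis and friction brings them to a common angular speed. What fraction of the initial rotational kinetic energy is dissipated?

fraction ≈ 0.570

The coupling torques are internal; angular momentum about the shared axis is conserved.
Taking A's sense as positive: L = (0.5910)(4.72) − (0.6580)(46.1) = -27.54 kg·m²·rad/s.
Combined I = 0.5910 + 0.6580 = 1.249 kg·m².
ω_f = L / I = -27.54 / 1.249 = -22.05 rad/s.
KE_i = ½ΣIω² = 705.8 J; KE_f = ½(1.249)(22.05)² = 303.7 J.
Fraction dissipated = (KE_i − KE_f)/KE_i = 0.5697.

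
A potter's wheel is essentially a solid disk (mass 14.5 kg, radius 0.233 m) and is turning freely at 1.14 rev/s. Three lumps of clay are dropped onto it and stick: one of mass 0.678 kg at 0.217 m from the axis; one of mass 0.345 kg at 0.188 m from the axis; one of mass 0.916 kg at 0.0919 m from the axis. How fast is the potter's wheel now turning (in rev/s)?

No external torque acts about the axis; L_before = L_after.
I_p = ½(14.5)(0.233)² = 0.3936 kg·m².
Added inertia Σmr² = (0.678)(0.217)² + (0.345)(0.188)² + (0.916)(0.0919)² = 0.05186 kg·m²; I_f = 0.3936 + 0.05186 = 0.4455 kg·m².
ω_f = I_p ω_i / I_f = (0.3936)(1.14) / 0.4455 = 1.007 rev/s.

ω_f ≈ 1.01 rev/s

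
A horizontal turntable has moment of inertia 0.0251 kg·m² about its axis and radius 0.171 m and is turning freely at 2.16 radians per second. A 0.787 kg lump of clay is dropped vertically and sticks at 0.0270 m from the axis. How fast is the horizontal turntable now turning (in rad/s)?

No external torque acts about the axis; L_before = L_after.
Added inertia Σmr² = (0.787)(0.0270)² = 0.0005737 kg·m²; I_f = 0.02510 + 0.0005737 = 0.02567 kg·m².
ω_f = I_p ω_i / I_f = (0.02510)(2.16) / 0.02567 = 2.112 rad/s.

ω_f ≈ 2.11 rad/s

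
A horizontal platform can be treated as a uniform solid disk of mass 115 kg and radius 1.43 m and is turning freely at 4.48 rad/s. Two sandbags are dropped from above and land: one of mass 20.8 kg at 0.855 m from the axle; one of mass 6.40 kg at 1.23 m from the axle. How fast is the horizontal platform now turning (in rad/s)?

ω_f ≈ 3.70 rad/s

No external torque acts about the axle; L_before = L_after.
I_p = ½(115)(1.43)² = 117.6 kg·m².
Added inertia Σmr² = (20.8)(0.855)² + (6.40)(1.23)² = 24.89 kg·m²; I_f = 117.6 + 24.89 = 142.5 kg·m².
ω_f = I_p ω_i / I_f = (117.6)(4.48) / 142.5 = 3.697 rad/s.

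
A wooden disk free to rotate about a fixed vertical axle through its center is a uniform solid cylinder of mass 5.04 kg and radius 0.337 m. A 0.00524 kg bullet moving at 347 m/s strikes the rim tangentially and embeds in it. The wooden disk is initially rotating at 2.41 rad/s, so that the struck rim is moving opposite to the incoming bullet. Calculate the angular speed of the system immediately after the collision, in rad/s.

|ω_f| ≈ 0.268 rad/s

The axle reaction passes through the axle and exerts no torque about it; angular momentum about the axle is conserved through the impact.
I_p = ½(5.04)(0.337)² = 0.2862 kg·m². Taking the sense of the bullet's angular momentum as positive, L_{bullet} = m v R = (0.00524)(347)(0.337) = 0.6128 kg·m²/s.
L_i = −I_p ω_p + m v R = −(0.2862)(2.41) + 0.6128 = -0.07697 kg·m²/s.
After sticking, I_f = I_p + m R² = 0.2862 + (0.00524)(0.337)² = 0.2868 kg·m².
ω_f = L_i / I_f = -0.07697 / 0.2868 = -0.2684 rad/s.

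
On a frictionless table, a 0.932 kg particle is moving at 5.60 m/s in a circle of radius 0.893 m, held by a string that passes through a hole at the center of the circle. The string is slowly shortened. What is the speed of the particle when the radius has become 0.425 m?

Central (radial) force ⇒ zero torque about the center ⇒ m v r is constant.
v₂ = v₁ r₁ / r₂ = (5.60)(0.893) / (0.425) = 11.77 m/s.

v₂ ≈ 11.8 m/s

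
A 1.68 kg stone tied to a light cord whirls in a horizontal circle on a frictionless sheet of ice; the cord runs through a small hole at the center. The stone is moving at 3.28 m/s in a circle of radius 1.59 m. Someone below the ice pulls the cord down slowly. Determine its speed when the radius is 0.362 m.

Central (radial) force ⇒ zero torque about the center ⇒ m v r is constant.
v₂ = v₁ r₁ / r₂ = (3.28)(1.59) / (0.362) = 14.41 m/s.

v₂ ≈ 14.4 m/s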